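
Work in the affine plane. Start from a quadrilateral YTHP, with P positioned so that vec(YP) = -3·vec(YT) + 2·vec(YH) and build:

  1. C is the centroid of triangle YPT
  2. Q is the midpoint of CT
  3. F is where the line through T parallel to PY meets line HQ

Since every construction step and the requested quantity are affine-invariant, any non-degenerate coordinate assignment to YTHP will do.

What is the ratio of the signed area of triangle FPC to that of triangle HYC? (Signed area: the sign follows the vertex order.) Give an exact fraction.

[FPC]:[HYC] = -13/10

Work in coordinates with Y = (0, 0), T = (1, 0), H = (0, 1), P = (-3, 2).
1. C is the centroid of triangle YPT ⇒ C = (-2/3, 2/3)
2. Q is the midpoint of CT ⇒ Q = (1/6, 1/3)
3. F is where the line through T parallel to PY meets line HQ ⇒ F = (1/10, 3/5)
2·[FPC] = 13/15, 2·[HYC] = -2/3
[FPC]:[HYC] = 13/15:-2/3 = -13/10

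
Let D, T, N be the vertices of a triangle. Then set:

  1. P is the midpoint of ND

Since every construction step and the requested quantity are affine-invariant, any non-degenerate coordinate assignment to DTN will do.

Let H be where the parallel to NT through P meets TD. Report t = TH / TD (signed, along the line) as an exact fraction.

Work in coordinates with D = (0, 0), T = (1, 0), N = (0, 1).
1. P is the midpoint of ND ⇒ P = (0, 1/2)
through P parallel to NT: direction (1, -1); meets TD at H = (1/2, 0)
H = T + t·(D−T) with t = 1/2

t = 1/2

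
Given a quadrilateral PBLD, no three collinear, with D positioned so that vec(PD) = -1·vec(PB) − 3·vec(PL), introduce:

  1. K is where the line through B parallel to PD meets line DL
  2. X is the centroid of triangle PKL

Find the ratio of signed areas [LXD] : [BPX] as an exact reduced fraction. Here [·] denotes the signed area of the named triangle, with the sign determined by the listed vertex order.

[LXD]:[BPX] = -1/14

Set P = (0, 0), B = (1, 0), L = (0, 1), D = (-1, -3); any affine frame gives the same invariant.
1. K is where the line through B parallel to PD meets line DL ⇒ K = (-4, -15)
2. X is the centroid of triangle PKL ⇒ X = (-4/3, -14/3)
2·[LXD] = -1/3, 2·[BPX] = 14/3
[LXD]:[BPX] = -1/3:14/3 = -1/14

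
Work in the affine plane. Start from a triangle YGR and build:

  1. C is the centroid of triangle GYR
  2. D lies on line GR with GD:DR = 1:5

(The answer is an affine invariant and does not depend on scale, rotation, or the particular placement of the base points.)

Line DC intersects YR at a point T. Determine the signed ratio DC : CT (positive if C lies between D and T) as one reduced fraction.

Choose coordinates Y = (0, 0), G = (1, 0), R = (0, 1).
1. C is the centroid of triangle GYR ⇒ C = (1/3, 1/3)
2. D lies on line GR with GD:DR = 1:5 ⇒ D = (5/6, 1/6)
line DC meets YR at T = (0, 4/9)
C = D + t·(T−D) with t = 3/5, so DC:CT = 3/5:2/5

DC:CT = 3/2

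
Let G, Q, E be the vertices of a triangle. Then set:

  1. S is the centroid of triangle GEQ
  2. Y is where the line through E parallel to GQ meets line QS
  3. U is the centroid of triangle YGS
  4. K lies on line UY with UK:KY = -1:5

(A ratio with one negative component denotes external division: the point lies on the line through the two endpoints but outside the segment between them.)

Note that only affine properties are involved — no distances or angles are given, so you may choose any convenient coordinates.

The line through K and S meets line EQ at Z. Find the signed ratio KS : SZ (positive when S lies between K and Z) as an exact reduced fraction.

Work in coordinates with G = (0, 0), Q = (1, 0), E = (0, 1).
1. S is the centroid of triangle GEQ ⇒ S = (1/3, 1/3)
2. Y is where the line through E parallel to GQ meets line QS ⇒ Y = (-1, 1)
3. U is the centroid of triangle YGS ⇒ U = (-2/9, 4/9)
4. K lies on line UY with UK:KY = -1:5 ⇒ K = (-1/36, 11/36)
line KS meets EQ at Z = (9/14, 5/14)
S = K + t·(Z−K) with t = 7/13, so KS:SZ = 7/13:6/13

KS:SZ = 7/6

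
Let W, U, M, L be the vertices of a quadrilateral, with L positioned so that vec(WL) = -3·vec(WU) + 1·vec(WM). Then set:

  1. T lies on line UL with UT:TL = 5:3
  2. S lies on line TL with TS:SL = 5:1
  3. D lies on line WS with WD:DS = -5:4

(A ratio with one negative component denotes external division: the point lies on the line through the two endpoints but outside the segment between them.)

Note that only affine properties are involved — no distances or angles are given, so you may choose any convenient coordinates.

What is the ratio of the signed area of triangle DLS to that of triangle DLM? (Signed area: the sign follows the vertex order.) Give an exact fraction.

[DLS]:[DLM] = 4/177

Assign W = (0, 0), U = (1, 0), M = (0, 1), L = (-3, 1) — the answer is frame-independent, so this choice is without loss of generality.
1. T lies on line UL with UT:TL = 5:3 ⇒ T = (-3/2, 5/8)
2. S lies on line TL with TS:SL = 5:1 ⇒ S = (-11/4, 15/16)
3. D lies on line WS with WD:DS = -5:4 ⇒ D = (-55/4, 75/16)
2·[DLS] = 1/4, 2·[DLM] = 177/16
[DLS]:[DLM] = 1/4:177/16 = 4/177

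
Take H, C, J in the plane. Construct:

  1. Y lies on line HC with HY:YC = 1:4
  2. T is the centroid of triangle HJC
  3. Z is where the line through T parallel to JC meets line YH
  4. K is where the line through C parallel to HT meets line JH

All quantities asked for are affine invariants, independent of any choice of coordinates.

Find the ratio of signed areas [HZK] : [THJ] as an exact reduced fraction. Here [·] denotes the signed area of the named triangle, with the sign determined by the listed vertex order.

Work in coordinates with H = (0, 0), C = (1, 0), J = (0, 1).
1. Y lies on line HC with HY:YC = 1:4 ⇒ Y = (1/5, 0)
2. T is the centroid of triangle HJC ⇒ T = (1/3, 1/3)
3. Z is where the line through T parallel to JC meets line YH ⇒ Z = (2/3, 0)
4. K is where the line through C parallel to HT meets line JH ⇒ K = (0, -1)
2·[HZK] = -2/3, 2·[THJ] = -1/3
[HZK]:[THJ] = -2/3:-1/3 = 2

[HZK]:[THJ] = 2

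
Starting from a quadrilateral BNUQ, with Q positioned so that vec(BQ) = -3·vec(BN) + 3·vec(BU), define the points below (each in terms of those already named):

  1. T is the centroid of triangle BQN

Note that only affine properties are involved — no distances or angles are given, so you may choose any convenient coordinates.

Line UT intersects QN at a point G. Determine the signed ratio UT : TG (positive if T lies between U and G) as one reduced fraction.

UT:TG = -2

Work in coordinates with B = (0, 0), N = (1, 0), U = (0, 1), Q = (-3, 3).
1. T is the centroid of triangle BQN ⇒ T = (-2/3, 1)
line UT meets QN at G = (-1/3, 1)
T = U + t·(G−U) with t = 2, so UT:TG = 2:-1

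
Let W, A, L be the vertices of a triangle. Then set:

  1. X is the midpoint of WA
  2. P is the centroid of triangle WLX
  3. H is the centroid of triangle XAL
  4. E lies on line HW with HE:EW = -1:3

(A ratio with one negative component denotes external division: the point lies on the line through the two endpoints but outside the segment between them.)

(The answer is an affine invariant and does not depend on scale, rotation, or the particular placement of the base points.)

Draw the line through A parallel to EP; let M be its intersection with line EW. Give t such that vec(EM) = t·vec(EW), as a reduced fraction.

t = 2

Assign W = (0, 0), A = (1, 0), L = (0, 1) — the answer is frame-independent, so this choice is without loss of generality.
1. X is the midpoint of WA ⇒ X = (1/2, 0)
2. P is the centroid of triangle WLX ⇒ P = (1/6, 1/3)
3. H is the centroid of triangle XAL ⇒ H = (1/2, 1/3)
4. E lies on line HW with HE:EW = -1:3 ⇒ E = (3/4, 1/2)
through A parallel to EP: direction (-7/12, -1/6); meets EW at M = (-3/4, -1/2)
M = E + t·(W−E) with t = 2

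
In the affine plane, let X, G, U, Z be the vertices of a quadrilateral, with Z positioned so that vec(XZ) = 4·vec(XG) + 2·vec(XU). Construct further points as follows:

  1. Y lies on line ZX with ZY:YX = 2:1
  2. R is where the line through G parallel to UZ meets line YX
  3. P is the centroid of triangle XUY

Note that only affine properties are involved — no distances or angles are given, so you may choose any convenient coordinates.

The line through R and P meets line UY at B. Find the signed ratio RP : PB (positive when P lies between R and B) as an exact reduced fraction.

RP:PB = 17/4

Set X = (0, 0), G = (1, 0), U = (0, 1), Z = (4, 2); any affine frame gives the same invariant.
1. Y lies on line ZX with ZY:YX = 2:1 ⇒ Y = (4/3, 2/3)
2. R is where the line through G parallel to UZ meets line YX ⇒ R = (-1, -1/2)
3. P is the centroid of triangle XUY ⇒ P = (4/9, 5/9)
line RP meets UY at B = (40/51, 41/51)
P = R + t·(B−R) with t = 17/21, so RP:PB = 17/21:4/21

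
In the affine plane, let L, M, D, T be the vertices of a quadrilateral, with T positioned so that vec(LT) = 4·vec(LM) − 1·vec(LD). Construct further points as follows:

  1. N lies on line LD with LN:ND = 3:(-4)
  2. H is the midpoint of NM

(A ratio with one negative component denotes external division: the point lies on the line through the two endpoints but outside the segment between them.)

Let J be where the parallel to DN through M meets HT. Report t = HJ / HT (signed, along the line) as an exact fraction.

Assign L = (0, 0), M = (1, 0), D = (0, 1), T = (4, -1) — the answer is frame-independent, so this choice is without loss of generality.
1. N lies on line LD with LN:ND = 3:(-4) ⇒ N = (0, -3)
2. H is the midpoint of NM ⇒ H = (1/2, -3/2)
through M parallel to DN: direction (0, -4); meets HT at J = (1, -10/7)
J = H + t·(T−H) with t = 1/7

t = 1/7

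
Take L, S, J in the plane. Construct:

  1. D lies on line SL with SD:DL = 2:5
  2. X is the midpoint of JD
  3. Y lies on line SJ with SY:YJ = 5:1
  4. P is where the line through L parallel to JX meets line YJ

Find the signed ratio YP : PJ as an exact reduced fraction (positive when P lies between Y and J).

YP:PJ = -16/15

Choose coordinates L = (0, 0), S = (1, 0), J = (0, 1).
1. D lies on line SL with SD:DL = 2:5 ⇒ D = (5/7, 0)
2. X is the midpoint of JD ⇒ X = (5/14, 1/2)
3. Y lies on line SJ with SY:YJ = 5:1 ⇒ Y = (1/6, 5/6)
4. P is where the line through L parallel to JX meets line YJ ⇒ P = (-5/2, 7/2)
P = Y + t·(J−Y) with t = 16, so YP:PJ = t:(1−t) = 16:-15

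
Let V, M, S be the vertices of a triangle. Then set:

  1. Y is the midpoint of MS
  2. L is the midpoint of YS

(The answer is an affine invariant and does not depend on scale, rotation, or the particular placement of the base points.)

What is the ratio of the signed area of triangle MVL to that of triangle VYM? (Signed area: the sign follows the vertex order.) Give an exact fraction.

Choose coordinates V = (0, 0), M = (1, 0), S = (0, 1).
1. Y is the midpoint of MS ⇒ Y = (1/2, 1/2)
2. L is the midpoint of YS ⇒ L = (1/4, 3/4)
2·[MVL] = -3/4, 2·[VYM] = -1/2
[MVL]:[VYM] = -3/4:-1/2 = 3/2

[MVL]:[VYM] = 3/2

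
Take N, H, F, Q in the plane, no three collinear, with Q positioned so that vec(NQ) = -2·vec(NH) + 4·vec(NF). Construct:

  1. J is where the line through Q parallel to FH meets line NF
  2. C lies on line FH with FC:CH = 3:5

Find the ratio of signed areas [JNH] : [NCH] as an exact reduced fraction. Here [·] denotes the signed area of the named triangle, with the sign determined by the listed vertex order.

Assign N = (0, 0), H = (1, 0), F = (0, 1), Q = (-2, 4) — the answer is frame-independent, so this choice is without loss of generality.
1. J is where the line through Q parallel to FH meets line NF ⇒ J = (0, 2)
2. C lies on line FH with FC:CH = 3:5 ⇒ C = (3/8, 5/8)
2·[JNH] = 2, 2·[NCH] = -5/8
[JNH]:[NCH] = 2:-5/8 = -16/5

[JNH]:[NCH] = -16/5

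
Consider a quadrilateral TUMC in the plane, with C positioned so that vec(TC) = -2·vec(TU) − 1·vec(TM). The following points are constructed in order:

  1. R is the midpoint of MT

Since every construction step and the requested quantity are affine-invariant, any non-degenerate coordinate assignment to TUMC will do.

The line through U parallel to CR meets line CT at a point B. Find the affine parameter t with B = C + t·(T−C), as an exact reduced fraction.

t = 5/2

Work in coordinates with T = (0, 0), U = (1, 0), M = (0, 1), C = (-2, -1).
1. R is the midpoint of MT ⇒ R = (0, 1/2)
through U parallel to CR: direction (2, 3/2); meets CT at B = (3, 3/2)
B = C + t·(T−C) with t = 5/2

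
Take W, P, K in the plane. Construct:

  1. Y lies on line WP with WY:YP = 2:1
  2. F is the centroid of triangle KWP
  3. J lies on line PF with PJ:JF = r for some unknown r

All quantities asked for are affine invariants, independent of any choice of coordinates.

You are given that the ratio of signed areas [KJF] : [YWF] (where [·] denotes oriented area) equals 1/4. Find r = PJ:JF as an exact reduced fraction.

Assign W = (0, 0), P = (1, 0), K = (0, 1) — the answer is frame-independent, so this choice is without loss of generality.
1. Y lies on line WP with WY:YP = 2:1 ⇒ Y = (2/3, 0)
2. F is the centroid of triangle KWP ⇒ F = (1/3, 1/3)
3. With PJ:JF = r, write λ = r/(r+1) so J = P + λ·(F−P); J is affine-linear in λ
Every point depending on J is an affine combination of J and λ-independent points, so each such coordinate is linear in λ; the λ² term in each signed area is a multiple of (F−P)×(F−P) = 0, so 2·[KJF] and 2·[YWF] are each linear in λ. Evaluating at λ=0 and λ=1:
  2·[KJF] = 1/3·λ − 1/3,   2·[YWF] = -2/9
So [KJF]:[YWF] = (1/3·λ − 1/3) / (-2/9). Setting this equal to 1/4:
  1/3·λ − 1/3 = 1/4·(-2/9)  ⇒  λ = 5/6
Then r = λ/(1−λ) = (5/6)/(1/6) = 5. Check: with r = 5, J = (4/9, 5/18) and [KJF]:[YWF] = 1/4 as required.

r = 5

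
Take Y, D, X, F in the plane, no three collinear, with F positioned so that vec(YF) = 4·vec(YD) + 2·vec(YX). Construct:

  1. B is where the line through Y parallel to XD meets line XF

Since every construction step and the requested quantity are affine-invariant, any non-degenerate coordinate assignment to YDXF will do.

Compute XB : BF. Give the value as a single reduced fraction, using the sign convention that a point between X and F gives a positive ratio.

XB:BF = -1/6

Work in coordinates with Y = (0, 0), D = (1, 0), X = (0, 1), F = (4, 2).
1. B is where the line through Y parallel to XD meets line XF ⇒ B = (-4/5, 4/5)
B = X + t·(F−X) with t = -1/5, so XB:BF = t:(1−t) = -1/5:6/5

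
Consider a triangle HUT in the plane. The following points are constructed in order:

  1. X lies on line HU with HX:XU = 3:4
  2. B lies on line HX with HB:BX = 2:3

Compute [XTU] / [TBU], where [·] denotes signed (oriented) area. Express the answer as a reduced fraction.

Assign H = (0, 0), U = (1, 0), T = (0, 1) — the answer is frame-independent, so this choice is without loss of generality.
1. X lies on line HU with HX:XU = 3:4 ⇒ X = (3/7, 0)
2. B lies on line HX with HB:BX = 2:3 ⇒ B = (6/35, 0)
2·[XTU] = -4/7, 2·[TBU] = 29/35
[XTU]:[TBU] = -4/7:29/35 = -20/29

[XTU]:[TBU] = -20/29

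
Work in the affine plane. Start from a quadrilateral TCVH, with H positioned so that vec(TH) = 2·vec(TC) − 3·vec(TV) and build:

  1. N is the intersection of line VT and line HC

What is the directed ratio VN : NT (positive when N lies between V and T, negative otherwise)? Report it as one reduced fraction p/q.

VN:NT = -2/3

Choose coordinates T = (0, 0), C = (1, 0), V = (0, 1), H = (2, -3).
1. N is the intersection of line VT and line HC ⇒ N = (0, 3)
N = V + t·(T−V) with t = -2, so VN:NT = t:(1−t) = -2:3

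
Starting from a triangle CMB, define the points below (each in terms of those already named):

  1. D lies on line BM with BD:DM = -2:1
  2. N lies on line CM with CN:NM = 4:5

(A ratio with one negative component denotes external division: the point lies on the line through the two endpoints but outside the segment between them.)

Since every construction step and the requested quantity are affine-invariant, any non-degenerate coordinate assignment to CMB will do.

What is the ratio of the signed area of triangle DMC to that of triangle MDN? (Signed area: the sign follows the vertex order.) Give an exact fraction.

[DMC]:[MDN] = -9/5

Assign C = (0, 0), M = (1, 0), B = (0, 1) — the answer is frame-independent, so this choice is without loss of generality.
1. D lies on line BM with BD:DM = -2:1 ⇒ D = (2, -1)
2. N lies on line CM with CN:NM = 4:5 ⇒ N = (4/9, 0)
2·[DMC] = 1, 2·[MDN] = -5/9
[DMC]:[MDN] = 1:-5/9 = -9/5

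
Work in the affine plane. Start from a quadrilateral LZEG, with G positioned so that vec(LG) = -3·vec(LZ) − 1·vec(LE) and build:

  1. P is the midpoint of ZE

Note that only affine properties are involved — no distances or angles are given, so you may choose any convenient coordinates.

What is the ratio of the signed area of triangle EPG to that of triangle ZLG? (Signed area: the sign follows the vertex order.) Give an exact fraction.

[EPG]:[ZLG] = -5/2

Set L = (0, 0), Z = (1, 0), E = (0, 1), G = (-3, -1); any affine frame gives the same invariant.
1. P is the midpoint of ZE ⇒ P = (1/2, 1/2)
2·[EPG] = -5/2, 2·[ZLG] = 1
[EPG]:[ZLG] = -5/2:1 = -5/2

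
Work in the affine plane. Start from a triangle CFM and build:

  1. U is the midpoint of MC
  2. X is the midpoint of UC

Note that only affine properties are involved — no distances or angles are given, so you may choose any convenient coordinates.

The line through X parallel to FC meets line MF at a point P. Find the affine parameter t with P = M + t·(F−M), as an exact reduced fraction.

Set C = (0, 0), F = (1, 0), M = (0, 1); any affine frame gives the same invariant.
1. U is the midpoint of MC ⇒ U = (0, 1/2)
2. X is the midpoint of UC ⇒ X = (0, 1/4)
through X parallel to FC: direction (-1, 0); meets MF at P = (3/4, 1/4)
P = M + t·(F−M) with t = 3/4

t = 3/4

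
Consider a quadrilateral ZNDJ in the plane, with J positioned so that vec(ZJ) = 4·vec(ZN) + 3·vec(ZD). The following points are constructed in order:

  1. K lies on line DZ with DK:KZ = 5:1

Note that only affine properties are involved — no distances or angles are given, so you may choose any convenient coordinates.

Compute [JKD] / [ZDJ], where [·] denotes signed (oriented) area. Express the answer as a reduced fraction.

Choose coordinates Z = (0, 0), N = (1, 0), D = (0, 1), J = (4, 3).
1. K lies on line DZ with DK:KZ = 5:1 ⇒ K = (0, 1/6)
2·[JKD] = -10/3, 2·[ZDJ] = -4
[JKD]:[ZDJ] = -10/3:-4 = 5/6

[JKD]:[ZDJ] = 5/6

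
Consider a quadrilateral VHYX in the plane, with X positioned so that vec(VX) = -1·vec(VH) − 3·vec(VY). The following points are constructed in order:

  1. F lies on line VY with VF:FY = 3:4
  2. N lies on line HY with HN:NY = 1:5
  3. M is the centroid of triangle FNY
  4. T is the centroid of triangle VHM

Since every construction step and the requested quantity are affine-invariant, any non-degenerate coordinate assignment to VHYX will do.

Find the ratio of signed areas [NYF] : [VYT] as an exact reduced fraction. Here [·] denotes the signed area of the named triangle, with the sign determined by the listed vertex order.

Choose coordinates V = (0, 0), H = (1, 0), Y = (0, 1), X = (-1, -3).
1. F lies on line VY with VF:FY = 3:4 ⇒ F = (0, 3/7)
2. N lies on line HY with HN:NY = 1:5 ⇒ N = (5/6, 1/6)
3. M is the centroid of triangle FNY ⇒ M = (5/18, 67/126)
4. T is the centroid of triangle VHM ⇒ T = (23/54, 67/378)
2·[NYF] = 10/21, 2·[VYT] = -23/54
[NYF]:[VYT] = 10/21:-23/54 = -180/161

[NYF]:[VYT] = -180/161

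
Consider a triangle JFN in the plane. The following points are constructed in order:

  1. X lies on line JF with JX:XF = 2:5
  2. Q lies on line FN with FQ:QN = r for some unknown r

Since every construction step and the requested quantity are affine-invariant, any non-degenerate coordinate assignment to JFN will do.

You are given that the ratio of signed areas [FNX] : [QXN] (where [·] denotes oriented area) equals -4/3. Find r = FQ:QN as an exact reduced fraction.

r = 1/3

Set J = (0, 0), F = (1, 0), N = (0, 1); any affine frame gives the same invariant.
1. X lies on line JF with JX:XF = 2:5 ⇒ X = (2/7, 0)
2. With FQ:QN = r, write λ = r/(r+1) so Q = F + λ·(N−F); Q is affine-linear in λ
Every point depending on Q is an affine combination of Q and λ-independent points, so each such coordinate is linear in λ; the λ² term in each signed area is a multiple of (N−F)×(N−F) = 0, so 2·[FNX] and 2·[QXN] are each linear in λ. Evaluating at λ=0 and λ=1:
  2·[FNX] = 5/7,   2·[QXN] = 5/7·λ − 5/7
So [FNX]:[QXN] = (5/7) / (5/7·λ − 5/7). Setting this equal to -4/3:
  5/7 = -4/3·(5/7·λ − 5/7)  ⇒  λ = 1/4
Then r = λ/(1−λ) = (1/4)/(3/4) = 1/3. Check: with r = 1/3, Q = (3/4, 1/4) and [FNX]:[QXN] = -4/3 as required.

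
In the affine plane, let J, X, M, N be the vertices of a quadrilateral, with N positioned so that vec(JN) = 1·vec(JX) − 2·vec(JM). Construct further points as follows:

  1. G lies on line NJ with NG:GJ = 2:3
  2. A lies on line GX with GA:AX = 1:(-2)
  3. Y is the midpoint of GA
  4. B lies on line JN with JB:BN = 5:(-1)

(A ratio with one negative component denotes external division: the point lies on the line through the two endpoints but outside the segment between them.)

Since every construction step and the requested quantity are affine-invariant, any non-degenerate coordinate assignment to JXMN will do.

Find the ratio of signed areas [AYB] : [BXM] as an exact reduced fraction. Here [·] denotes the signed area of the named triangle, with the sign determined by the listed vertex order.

Set J = (0, 0), X = (1, 0), M = (0, 1), N = (1, -2); any affine frame gives the same invariant.
1. G lies on line NJ with NG:GJ = 2:3 ⇒ G = (3/5, -6/5)
2. A lies on line GX with GA:AX = 1:(-2) ⇒ A = (1/5, -12/5)
3. Y is the midpoint of GA ⇒ Y = (2/5, -9/5)
4. B lies on line JN with JB:BN = 5:(-1) ⇒ B = (5/4, -5/2)
2·[AYB] = -13/20, 2·[BXM] = 9/4
[AYB]:[BXM] = -13/20:9/4 = -13/45

[AYB]:[BXM] = -13/45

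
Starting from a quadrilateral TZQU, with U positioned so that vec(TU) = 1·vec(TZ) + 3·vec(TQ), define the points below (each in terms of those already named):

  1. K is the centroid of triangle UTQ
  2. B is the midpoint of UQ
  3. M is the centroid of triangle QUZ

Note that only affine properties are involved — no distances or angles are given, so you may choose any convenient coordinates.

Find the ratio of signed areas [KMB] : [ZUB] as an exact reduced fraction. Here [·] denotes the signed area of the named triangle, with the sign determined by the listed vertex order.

Assign T = (0, 0), Z = (1, 0), Q = (0, 1), U = (1, 3) — the answer is frame-independent, so this choice is without loss of generality.
1. K is the centroid of triangle UTQ ⇒ K = (1/3, 4/3)
2. B is the midpoint of UQ ⇒ B = (1/2, 2)
3. M is the centroid of triangle QUZ ⇒ M = (2/3, 4/3)
2·[KMB] = 2/9, 2·[ZUB] = 3/2
[KMB]:[ZUB] = 2/9:3/2 = 4/27

[KMB]:[ZUB] = 4/27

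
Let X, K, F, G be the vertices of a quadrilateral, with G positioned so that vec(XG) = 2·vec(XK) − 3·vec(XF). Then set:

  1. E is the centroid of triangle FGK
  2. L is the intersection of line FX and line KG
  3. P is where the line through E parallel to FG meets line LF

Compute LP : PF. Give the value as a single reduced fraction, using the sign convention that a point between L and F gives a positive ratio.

Set X = (0, 0), K = (1, 0), F = (0, 1), G = (2, -3); any affine frame gives the same invariant.
1. E is the centroid of triangle FGK ⇒ E = (1, -2/3)
2. L is the intersection of line FX and line KG ⇒ L = (0, 3)
3. P is where the line through E parallel to FG meets line LF ⇒ P = (0, 4/3)
P = L + t·(F−L) with t = 5/6, so LP:PF = t:(1−t) = 5/6:1/6

LP:PF = 5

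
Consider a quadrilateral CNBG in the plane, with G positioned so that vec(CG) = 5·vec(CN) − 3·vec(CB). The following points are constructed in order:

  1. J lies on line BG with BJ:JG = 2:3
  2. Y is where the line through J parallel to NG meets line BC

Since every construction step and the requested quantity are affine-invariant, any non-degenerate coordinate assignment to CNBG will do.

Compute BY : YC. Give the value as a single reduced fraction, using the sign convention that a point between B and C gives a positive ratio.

BY:YC = 1/9

Work in coordinates with C = (0, 0), N = (1, 0), B = (0, 1), G = (5, -3).
1. J lies on line BG with BJ:JG = 2:3 ⇒ J = (2, -3/5)
2. Y is where the line through J parallel to NG meets line BC ⇒ Y = (0, 9/10)
Y = B + t·(C−B) with t = 1/10, so BY:YC = t:(1−t) = 1/10:9/10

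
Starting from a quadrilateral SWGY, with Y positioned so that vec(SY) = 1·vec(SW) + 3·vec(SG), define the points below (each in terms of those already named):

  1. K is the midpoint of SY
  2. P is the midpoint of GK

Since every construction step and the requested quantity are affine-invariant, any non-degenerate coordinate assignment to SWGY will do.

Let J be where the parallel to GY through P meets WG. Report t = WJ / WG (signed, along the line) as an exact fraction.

Work in coordinates with S = (0, 0), W = (1, 0), G = (0, 1), Y = (1, 3).
1. K is the midpoint of SY ⇒ K = (1/2, 3/2)
2. P is the midpoint of GK ⇒ P = (1/4, 5/4)
through P parallel to GY: direction (1, 2); meets WG at J = (1/12, 11/12)
J = W + t·(G−W) with t = 11/12

t = 11/12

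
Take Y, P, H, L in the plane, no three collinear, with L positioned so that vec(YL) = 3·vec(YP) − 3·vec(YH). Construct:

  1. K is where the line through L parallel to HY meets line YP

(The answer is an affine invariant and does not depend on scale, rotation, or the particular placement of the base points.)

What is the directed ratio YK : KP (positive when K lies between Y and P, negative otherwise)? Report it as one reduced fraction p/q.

YK:KP = -3/2

Set Y = (0, 0), P = (1, 0), H = (0, 1), L = (3, -3); any affine frame gives the same invariant.
1. K is where the line through L parallel to HY meets line YP ⇒ K = (3, 0)
K = Y + t·(P−Y) with t = 3, so YK:KP = t:(1−t) = 3:-2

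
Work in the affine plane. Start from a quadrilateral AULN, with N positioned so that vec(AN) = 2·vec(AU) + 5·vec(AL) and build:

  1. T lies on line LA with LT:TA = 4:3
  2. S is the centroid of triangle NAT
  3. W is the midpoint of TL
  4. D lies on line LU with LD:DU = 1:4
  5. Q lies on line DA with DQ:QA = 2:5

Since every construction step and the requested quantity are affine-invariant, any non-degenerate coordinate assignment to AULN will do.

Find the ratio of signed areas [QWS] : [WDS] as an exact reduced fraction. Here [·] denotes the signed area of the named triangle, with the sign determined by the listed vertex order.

[QWS]:[WDS] = -185/119

Choose coordinates A = (0, 0), U = (1, 0), L = (0, 1), N = (2, 5).
1. T lies on line LA with LT:TA = 4:3 ⇒ T = (0, 3/7)
2. S is the centroid of triangle NAT ⇒ S = (2/3, 38/21)
3. W is the midpoint of TL ⇒ W = (0, 5/7)
4. D lies on line LU with LD:DU = 1:4 ⇒ D = (1/5, 4/5)
5. Q lies on line DA with DQ:QA = 2:5 ⇒ Q = (1/7, 4/7)
2·[QWS] = -37/147, 2·[WDS] = 17/105
[QWS]:[WDS] = -37/147:17/105 = -185/119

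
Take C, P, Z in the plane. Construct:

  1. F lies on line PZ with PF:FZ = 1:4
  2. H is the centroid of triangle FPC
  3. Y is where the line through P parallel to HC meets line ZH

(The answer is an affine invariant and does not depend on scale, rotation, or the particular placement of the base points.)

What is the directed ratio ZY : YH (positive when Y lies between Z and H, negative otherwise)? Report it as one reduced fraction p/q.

Choose coordinates C = (0, 0), P = (1, 0), Z = (0, 1).
1. F lies on line PZ with PF:FZ = 1:4 ⇒ F = (4/5, 1/5)
2. H is the centroid of triangle FPC ⇒ H = (3/5, 1/15)
3. Y is where the line through P parallel to HC meets line ZH ⇒ Y = (2/3, -1/27)
Y = Z + t·(H−Z) with t = 10/9, so ZY:YH = t:(1−t) = 10/9:-1/9

ZY:YH = -10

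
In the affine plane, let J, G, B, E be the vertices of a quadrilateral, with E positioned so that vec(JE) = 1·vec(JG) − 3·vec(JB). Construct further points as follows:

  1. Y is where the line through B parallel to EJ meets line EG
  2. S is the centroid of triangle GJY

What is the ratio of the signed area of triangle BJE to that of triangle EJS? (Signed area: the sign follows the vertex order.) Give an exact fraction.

Work in coordinates with J = (0, 0), G = (1, 0), B = (0, 1), E = (1, -3).
1. Y is where the line through B parallel to EJ meets line EG ⇒ Y = (1, -2)
2. S is the centroid of triangle GJY ⇒ S = (2/3, -2/3)
2·[BJE] = 1, 2·[EJS] = -4/3
[BJE]:[EJS] = 1:-4/3 = -3/4

[BJE]:[EJS] = -3/4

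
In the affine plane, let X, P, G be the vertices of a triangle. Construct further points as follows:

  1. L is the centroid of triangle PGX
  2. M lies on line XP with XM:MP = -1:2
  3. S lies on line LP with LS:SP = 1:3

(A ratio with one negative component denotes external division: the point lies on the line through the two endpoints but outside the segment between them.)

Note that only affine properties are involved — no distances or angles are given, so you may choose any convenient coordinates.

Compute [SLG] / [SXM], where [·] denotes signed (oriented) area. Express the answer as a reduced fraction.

[SLG]:[SXM] = 1/3

Choose coordinates X = (0, 0), P = (1, 0), G = (0, 1).
1. L is the centroid of triangle PGX ⇒ L = (1/3, 1/3)
2. M lies on line XP with XM:MP = -1:2 ⇒ M = (-1, 0)
3. S lies on line LP with LS:SP = 1:3 ⇒ S = (1/2, 1/4)
2·[SLG] = -1/12, 2·[SXM] = -1/4
[SLG]:[SXM] = -1/12:-1/4 = 1/3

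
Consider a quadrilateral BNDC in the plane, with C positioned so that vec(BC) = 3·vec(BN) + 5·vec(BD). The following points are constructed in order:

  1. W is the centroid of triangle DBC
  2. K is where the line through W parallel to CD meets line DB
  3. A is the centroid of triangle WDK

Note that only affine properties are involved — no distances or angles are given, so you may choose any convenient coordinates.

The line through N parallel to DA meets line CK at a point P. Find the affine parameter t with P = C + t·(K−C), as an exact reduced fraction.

t = 11/7

Work in coordinates with B = (0, 0), N = (1, 0), D = (0, 1), C = (3, 5).
1. W is the centroid of triangle DBC ⇒ W = (1, 2)
2. K is where the line through W parallel to CD meets line DB ⇒ K = (0, 2/3)
3. A is the centroid of triangle WDK ⇒ A = (1/3, 11/9)
through N parallel to DA: direction (1/3, 2/9); meets CK at P = (-12/7, -38/21)
P = C + t·(K−C) with t = 11/7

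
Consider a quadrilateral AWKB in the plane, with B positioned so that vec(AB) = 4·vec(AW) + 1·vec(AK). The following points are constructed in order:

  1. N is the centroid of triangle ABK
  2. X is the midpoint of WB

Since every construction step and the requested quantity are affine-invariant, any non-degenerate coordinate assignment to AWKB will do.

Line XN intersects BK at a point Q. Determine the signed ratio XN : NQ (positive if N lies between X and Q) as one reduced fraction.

XN:NQ = 1/2

Work in coordinates with A = (0, 0), W = (1, 0), K = (0, 1), B = (4, 1).
1. N is the centroid of triangle ABK ⇒ N = (4/3, 2/3)
2. X is the midpoint of WB ⇒ X = (5/2, 1/2)
line XN meets BK at Q = (-1, 1)
N = X + t·(Q−X) with t = 1/3, so XN:NQ = 1/3:2/3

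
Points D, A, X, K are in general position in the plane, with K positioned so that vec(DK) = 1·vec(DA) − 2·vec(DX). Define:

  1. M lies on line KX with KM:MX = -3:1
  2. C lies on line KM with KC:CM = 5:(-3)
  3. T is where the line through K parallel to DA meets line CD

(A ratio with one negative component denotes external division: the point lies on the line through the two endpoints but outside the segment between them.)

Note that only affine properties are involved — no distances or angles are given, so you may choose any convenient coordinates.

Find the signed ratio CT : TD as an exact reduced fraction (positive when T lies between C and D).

Set D = (0, 0), A = (1, 0), X = (0, 1), K = (1, -2); any affine frame gives the same invariant.
1. M lies on line KX with KM:MX = -3:1 ⇒ M = (-1/2, 5/2)
2. C lies on line KM with KC:CM = 5:(-3) ⇒ C = (-11/4, 37/4)
3. T is where the line through K parallel to DA meets line CD ⇒ T = (22/37, -2)
T = C + t·(D−C) with t = 45/37, so CT:TD = t:(1−t) = 45/37:-8/37

CT:TD = -45/8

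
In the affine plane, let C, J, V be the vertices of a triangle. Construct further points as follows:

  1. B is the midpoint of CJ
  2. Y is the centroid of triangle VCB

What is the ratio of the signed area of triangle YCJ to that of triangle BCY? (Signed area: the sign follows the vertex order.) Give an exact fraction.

Choose coordinates C = (0, 0), J = (1, 0), V = (0, 1).
1. B is the midpoint of CJ ⇒ B = (1/2, 0)
2. Y is the centroid of triangle VCB ⇒ Y = (1/6, 1/3)
2·[YCJ] = 1/3, 2·[BCY] = -1/6
[YCJ]:[BCY] = 1/3:-1/6 = -2

[YCJ]:[BCY] = -2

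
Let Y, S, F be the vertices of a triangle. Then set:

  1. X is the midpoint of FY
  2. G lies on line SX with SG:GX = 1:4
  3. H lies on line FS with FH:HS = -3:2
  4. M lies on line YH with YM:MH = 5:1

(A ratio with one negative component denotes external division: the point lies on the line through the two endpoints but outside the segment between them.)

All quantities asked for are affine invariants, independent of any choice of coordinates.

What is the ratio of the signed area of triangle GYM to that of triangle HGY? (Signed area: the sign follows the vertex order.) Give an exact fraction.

[GYM]:[HGY] = 5/6

Work in coordinates with Y = (0, 0), S = (1, 0), F = (0, 1).
1. X is the midpoint of FY ⇒ X = (0, 1/2)
2. G lies on line SX with SG:GX = 1:4 ⇒ G = (4/5, 1/10)
3. H lies on line FS with FH:HS = -3:2 ⇒ H = (3, -2)
4. M lies on line YH with YM:MH = 5:1 ⇒ M = (5/2, -5/3)
2·[GYM] = 19/12, 2·[HGY] = 19/10
[GYM]:[HGY] = 19/12:19/10 = 5/6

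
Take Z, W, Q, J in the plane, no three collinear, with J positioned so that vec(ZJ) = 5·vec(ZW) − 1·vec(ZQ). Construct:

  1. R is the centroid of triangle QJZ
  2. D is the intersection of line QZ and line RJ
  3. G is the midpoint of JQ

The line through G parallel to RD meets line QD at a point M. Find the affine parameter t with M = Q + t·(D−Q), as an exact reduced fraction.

Work in coordinates with Z = (0, 0), W = (1, 0), Q = (0, 1), J = (5, -1).
1. R is the centroid of triangle QJZ ⇒ R = (5/3, 0)
2. D is the intersection of line QZ and line RJ ⇒ D = (0, 1/2)
3. G is the midpoint of JQ ⇒ G = (5/2, 0)
through G parallel to RD: direction (-5/3, 1/2); meets QD at M = (0, 3/4)
M = Q + t·(D−Q) with t = 1/2

t = 1/2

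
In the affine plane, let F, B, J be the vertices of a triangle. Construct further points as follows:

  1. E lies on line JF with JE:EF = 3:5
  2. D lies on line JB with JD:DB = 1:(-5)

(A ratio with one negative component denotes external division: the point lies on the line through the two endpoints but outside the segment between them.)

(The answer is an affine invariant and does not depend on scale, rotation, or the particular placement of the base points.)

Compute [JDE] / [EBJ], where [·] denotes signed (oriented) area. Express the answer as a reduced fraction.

[JDE]:[EBJ] = 1/4

Set F = (0, 0), B = (1, 0), J = (0, 1); any affine frame gives the same invariant.
1. E lies on line JF with JE:EF = 3:5 ⇒ E = (0, 5/8)
2. D lies on line JB with JD:DB = 1:(-5) ⇒ D = (-1/4, 5/4)
2·[JDE] = 3/32, 2·[EBJ] = 3/8
[JDE]:[EBJ] = 3/32:3/8 = 1/4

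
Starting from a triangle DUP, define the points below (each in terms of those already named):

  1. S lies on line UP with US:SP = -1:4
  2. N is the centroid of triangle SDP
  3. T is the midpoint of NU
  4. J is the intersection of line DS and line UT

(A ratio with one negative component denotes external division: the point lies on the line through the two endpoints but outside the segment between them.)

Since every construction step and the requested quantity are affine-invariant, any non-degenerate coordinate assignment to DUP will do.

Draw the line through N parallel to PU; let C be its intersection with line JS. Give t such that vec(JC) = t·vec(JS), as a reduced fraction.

Assign D = (0, 0), U = (1, 0), P = (0, 1) — the answer is frame-independent, so this choice is without loss of generality.
1. S lies on line UP with US:SP = -1:4 ⇒ S = (4/3, -1/3)
2. N is the centroid of triangle SDP ⇒ N = (4/9, 2/9)
3. T is the midpoint of NU ⇒ T = (13/18, 1/9)
4. J is the intersection of line DS and line UT ⇒ J = (8/3, -2/3)
through N parallel to PU: direction (1, -1); meets JS at C = (8/9, -2/9)
C = J + t·(S−J) with t = 4/3

t = 4/3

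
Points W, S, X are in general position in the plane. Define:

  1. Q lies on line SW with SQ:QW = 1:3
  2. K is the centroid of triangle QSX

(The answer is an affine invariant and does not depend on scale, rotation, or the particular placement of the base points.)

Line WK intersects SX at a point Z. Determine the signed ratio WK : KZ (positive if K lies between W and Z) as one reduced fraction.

WK:KZ = 11

Work in coordinates with W = (0, 0), S = (1, 0), X = (0, 1).
1. Q lies on line SW with SQ:QW = 1:3 ⇒ Q = (3/4, 0)
2. K is the centroid of triangle QSX ⇒ K = (7/12, 1/3)
line WK meets SX at Z = (7/11, 4/11)
K = W + t·(Z−W) with t = 11/12, so WK:KZ = 11/12:1/12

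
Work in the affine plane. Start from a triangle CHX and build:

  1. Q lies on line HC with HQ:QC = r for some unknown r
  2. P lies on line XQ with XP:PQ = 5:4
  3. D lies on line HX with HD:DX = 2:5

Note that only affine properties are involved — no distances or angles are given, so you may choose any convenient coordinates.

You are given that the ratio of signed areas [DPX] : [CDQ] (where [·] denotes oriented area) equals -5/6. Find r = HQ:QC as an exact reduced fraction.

Set C = (0, 0), H = (1, 0), X = (0, 1); any affine frame gives the same invariant.
1. With HQ:QC = r, write λ = r/(r+1) so Q = H + λ·(C−H); Q is affine-linear in λ
2. P lies on line XQ with XP:PQ = 5:4 ⇒ P is an affine combination of earlier points and hence also affine-linear in λ
3. D lies on line HX with HD:DX = 2:5 ⇒ D = (5/7, 2/7)
Every point depending on Q is an affine combination of Q and λ-independent points, so each such coordinate is linear in λ; the λ² term in each signed area is a multiple of (C−H)×(C−H) = 0, so 2·[DPX] and 2·[CDQ] are each linear in λ. Evaluating at λ=0 and λ=1:
  2·[DPX] = -25/63·λ,   2·[CDQ] = 2/7·λ − 2/7
So [DPX]:[CDQ] = (-25/63·λ) / (2/7·λ − 2/7). Setting this equal to -5/6:
  -25/63·λ = -5/6·(2/7·λ − 2/7)  ⇒  λ = -3/2
Then r = λ/(1−λ) = (-3/2)/(5/2) = -3/5. Check: with r = -3/5, Q = (5/2, 0) and [DPX]:[CDQ] = -5/6 as required.

r = -3/5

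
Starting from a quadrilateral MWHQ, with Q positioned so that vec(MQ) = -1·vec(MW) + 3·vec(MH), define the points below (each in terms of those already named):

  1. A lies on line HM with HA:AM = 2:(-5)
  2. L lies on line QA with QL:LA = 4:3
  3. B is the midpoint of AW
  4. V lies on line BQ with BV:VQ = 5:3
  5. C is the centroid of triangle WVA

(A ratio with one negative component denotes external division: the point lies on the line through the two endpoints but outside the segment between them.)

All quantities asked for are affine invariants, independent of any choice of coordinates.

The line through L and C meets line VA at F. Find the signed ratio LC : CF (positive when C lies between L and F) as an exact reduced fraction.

LC:CF = -97/70

Set M = (0, 0), W = (1, 0), H = (0, 1), Q = (-1, 3); any affine frame gives the same invariant.
1. A lies on line HM with HA:AM = 2:(-5) ⇒ A = (0, 5/3)
2. L lies on line QA with QL:LA = 4:3 ⇒ L = (-3/7, 47/21)
3. B is the midpoint of AW ⇒ B = (1/2, 5/6)
4. V lies on line BQ with BV:VQ = 5:3 ⇒ V = (-7/16, 35/16)
5. C is the centroid of triangle WVA ⇒ C = (3/16, 185/144)
line LC meets VA at F = (-399/1552, 9185/4656)
C = L + t·(F−L) with t = 97/27, so LC:CF = 97/27:-70/27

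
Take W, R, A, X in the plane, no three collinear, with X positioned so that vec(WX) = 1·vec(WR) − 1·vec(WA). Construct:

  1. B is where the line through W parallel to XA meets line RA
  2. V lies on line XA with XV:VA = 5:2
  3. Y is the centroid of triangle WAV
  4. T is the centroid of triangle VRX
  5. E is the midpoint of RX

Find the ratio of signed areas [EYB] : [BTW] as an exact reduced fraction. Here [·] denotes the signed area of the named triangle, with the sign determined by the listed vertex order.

Work in coordinates with W = (0, 0), R = (1, 0), A = (0, 1), X = (1, -1).
1. B is where the line through W parallel to XA meets line RA ⇒ B = (-1, 2)
2. V lies on line XA with XV:VA = 5:2 ⇒ V = (2/7, 3/7)
3. Y is the centroid of triangle WAV ⇒ Y = (2/21, 10/21)
4. T is the centroid of triangle VRX ⇒ T = (16/21, -4/21)
5. E is the midpoint of RX ⇒ E = (1, -1/2)
2·[EYB] = -13/42, 2·[BTW] = -4/3
[EYB]:[BTW] = -13/42:-4/3 = 13/56

[EYB]:[BTW] = 13/56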